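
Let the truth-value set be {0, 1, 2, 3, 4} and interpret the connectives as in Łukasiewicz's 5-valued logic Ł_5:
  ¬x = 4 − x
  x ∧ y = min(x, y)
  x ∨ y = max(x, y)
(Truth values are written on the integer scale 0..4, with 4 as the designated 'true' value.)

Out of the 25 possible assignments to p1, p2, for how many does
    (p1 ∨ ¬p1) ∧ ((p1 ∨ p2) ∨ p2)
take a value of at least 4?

6

value 4: 6 assignments (counts)
value 3: 8 assignments
value 2: 7 assignments
value 1: 3 assignments
value 0: 1 assignment
So 6 of the 25 assignments meet the threshold.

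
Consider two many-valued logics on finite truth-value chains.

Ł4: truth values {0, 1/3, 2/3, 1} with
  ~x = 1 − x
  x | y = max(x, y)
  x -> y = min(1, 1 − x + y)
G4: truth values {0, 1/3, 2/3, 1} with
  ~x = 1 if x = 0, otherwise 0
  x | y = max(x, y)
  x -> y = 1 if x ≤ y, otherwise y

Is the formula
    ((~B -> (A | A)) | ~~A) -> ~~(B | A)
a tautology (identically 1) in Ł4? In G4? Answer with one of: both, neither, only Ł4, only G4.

In Ł4: at A = 1/3, B = 1/3 the value is 2/3 — not a tautology.
In G4: every assignment gives 1 — tautology.

only G4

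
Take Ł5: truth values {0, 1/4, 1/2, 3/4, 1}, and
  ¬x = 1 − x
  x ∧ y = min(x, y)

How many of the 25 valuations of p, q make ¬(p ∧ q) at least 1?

value 1: 9 assignments (counts)
value 3/4: 7 assignments
value 1/2: 5 assignments
value 1/4: 3 assignments
value 0: 1 assignment
So 9 of the 25 assignments meet the threshold.

9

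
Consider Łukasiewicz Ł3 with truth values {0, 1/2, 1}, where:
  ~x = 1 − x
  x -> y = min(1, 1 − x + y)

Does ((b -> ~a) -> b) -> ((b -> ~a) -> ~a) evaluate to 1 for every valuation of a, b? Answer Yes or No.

Counterexample: take a = 1, b = 1/2.
~a = ~1 = 0
b -> ~a = 1/2 -> 0 = 1/2
(b -> ~a) -> b = 1/2 -> 1/2 = 1
~a = ~1 = 0
b -> ~a = 1/2 -> 0 = 1/2
~a = ~1 = 0
(b -> ~a) -> ~a = 1/2 -> 0 = 1/2
((b -> ~a) -> b) -> ((b -> ~a) -> ~a) = 1 -> 1/2 = 1/2
This gives 1/2 ≠ 1.

No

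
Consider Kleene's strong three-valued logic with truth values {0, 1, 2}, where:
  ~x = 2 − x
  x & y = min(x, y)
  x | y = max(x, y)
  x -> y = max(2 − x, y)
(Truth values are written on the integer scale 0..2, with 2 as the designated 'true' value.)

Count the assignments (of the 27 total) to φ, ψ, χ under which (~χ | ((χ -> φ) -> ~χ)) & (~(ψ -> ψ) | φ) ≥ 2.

3

value 2: 3 assignments (counts)
value 1: 15 assignments
value 0: 9 assignments
So 3 of the 27 assignments meet the threshold.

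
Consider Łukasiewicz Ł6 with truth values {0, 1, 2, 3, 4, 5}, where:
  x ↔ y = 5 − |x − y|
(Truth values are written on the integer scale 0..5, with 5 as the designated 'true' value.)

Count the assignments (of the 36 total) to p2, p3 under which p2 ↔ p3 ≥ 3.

value 5: 6 assignments (counts)
value 4: 10 assignments (counts)
value 3: 8 assignments (counts)
value 2: 6 assignments
value 1: 4 assignments
value 0: 2 assignments
So 24 of the 36 assignments meet the threshold.

24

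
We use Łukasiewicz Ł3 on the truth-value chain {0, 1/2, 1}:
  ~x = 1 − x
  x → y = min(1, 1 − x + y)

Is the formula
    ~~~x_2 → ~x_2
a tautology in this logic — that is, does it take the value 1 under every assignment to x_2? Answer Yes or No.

Yes

x_2 = 0 ↦ 1
x_2 = 1/2 ↦ 1
x_2 = 1 ↦ 1
Every assignment gives a value ≥ 1.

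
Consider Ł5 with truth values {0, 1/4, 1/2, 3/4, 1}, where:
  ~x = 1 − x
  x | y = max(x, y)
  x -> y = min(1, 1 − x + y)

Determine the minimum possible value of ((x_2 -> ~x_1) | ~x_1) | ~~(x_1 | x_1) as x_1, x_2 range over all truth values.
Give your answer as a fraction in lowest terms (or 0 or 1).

Take x_1 = 1/2, x_2 = 1:
~x_1 = ~1/2 = 1/2
x_2 -> ~x_1 = 1 -> 1/2 = 1/2
~x_1 = ~1/2 = 1/2
(x_2 -> ~x_1) | ~x_1 = 1/2 | 1/2 = 1/2
x_1 | x_1 = 1/2 | 1/2 = 1/2
~(x_1 | x_1) = ~1/2 = 1/2
~~(x_1 | x_1) = ~1/2 = 1/2
((x_2 -> ~x_1) | ~x_1) | ~~(x_1 | x_1) = 1/2 | 1/2 = 1/2
No assignment yields a value below 1/2, so this is the minimum.

1/2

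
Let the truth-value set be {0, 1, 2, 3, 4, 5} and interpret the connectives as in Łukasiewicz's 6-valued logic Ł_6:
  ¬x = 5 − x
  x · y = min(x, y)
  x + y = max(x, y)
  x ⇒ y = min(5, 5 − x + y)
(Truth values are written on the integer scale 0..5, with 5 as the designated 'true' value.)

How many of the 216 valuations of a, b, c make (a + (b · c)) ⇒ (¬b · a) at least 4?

127

value 5: 86 assignments (counts)
value 4: 41 assignments (counts)
value 3: 32 assignments
value 2: 29 assignments
value 1: 17 assignments
value 0: 11 assignments
So 127 of the 216 assignments meet the threshold.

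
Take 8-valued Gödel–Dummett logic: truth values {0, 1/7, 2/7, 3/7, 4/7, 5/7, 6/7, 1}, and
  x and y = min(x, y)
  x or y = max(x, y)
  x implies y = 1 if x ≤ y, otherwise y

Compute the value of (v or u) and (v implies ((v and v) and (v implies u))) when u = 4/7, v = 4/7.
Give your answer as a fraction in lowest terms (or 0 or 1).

4/7

v or u = 4/7 or 4/7 = 4/7
v and v = 4/7 and 4/7 = 4/7
v implies u = 4/7 implies 4/7 = 1
(v and v) and (v implies u) = 4/7 and 1 = 4/7
v implies ((v and v) and (v implies u)) = 4/7 implies 4/7 = 1
(v or u) and (v implies ((v and v) and (v implies u))) = 4/7 and 1 = 4/7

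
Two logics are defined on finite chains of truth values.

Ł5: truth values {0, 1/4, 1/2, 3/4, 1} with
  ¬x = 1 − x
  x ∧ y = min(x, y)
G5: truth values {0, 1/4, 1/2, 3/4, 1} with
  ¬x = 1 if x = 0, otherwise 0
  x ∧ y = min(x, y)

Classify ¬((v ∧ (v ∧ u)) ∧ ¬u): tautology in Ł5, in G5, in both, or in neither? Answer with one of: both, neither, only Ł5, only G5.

In Ł5: at u = 1/4, v = 1/4 the value is 3/4 — not a tautology.
In G5: every assignment gives 1 — tautology.

only G5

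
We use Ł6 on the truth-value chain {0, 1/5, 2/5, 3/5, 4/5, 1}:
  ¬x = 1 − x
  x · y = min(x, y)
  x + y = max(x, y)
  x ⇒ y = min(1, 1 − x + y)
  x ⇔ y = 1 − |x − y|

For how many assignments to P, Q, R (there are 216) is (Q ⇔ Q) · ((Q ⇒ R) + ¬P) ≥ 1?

141

value 1: 141 assignments (counts)
value 4/5: 35 assignments
value 3/5: 22 assignments
value 2/5: 12 assignments
value 1/5: 5 assignments
value 0: 1 assignment
So 141 of the 216 assignments meet the threshold.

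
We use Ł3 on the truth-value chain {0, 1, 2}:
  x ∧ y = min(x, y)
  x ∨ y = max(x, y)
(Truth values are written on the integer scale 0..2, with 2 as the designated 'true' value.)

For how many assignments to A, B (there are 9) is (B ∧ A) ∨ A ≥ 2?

3

A = 0, B = 0 ↦ 0  <
A = 0, B = 1 ↦ 0  <
A = 0, B = 2 ↦ 0  <
A = 1, B = 0 ↦ 1  <
A = 1, B = 1 ↦ 1  <
A = 1, B = 2 ↦ 1  <
A = 2, B = 0 ↦ 2  ≥
A = 2, B = 1 ↦ 2  ≥
A = 2, B = 2 ↦ 2  ≥
So 3 of the 9 assignments meet the threshold.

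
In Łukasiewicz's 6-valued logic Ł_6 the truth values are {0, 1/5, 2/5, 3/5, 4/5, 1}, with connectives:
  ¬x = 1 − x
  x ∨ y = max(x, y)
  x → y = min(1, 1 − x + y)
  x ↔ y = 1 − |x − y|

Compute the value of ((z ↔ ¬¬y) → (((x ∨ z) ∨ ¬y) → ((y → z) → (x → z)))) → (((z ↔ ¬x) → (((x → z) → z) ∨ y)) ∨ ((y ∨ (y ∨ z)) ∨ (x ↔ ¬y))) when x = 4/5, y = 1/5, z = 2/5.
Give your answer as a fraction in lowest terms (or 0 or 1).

1

¬y = ¬1/5 = 4/5
¬¬y = ¬4/5 = 1/5
z ↔ ¬¬y = 2/5 ↔ 1/5 = 4/5
x ∨ z = 4/5 ∨ 2/5 = 4/5
¬y = ¬1/5 = 4/5
(x ∨ z) ∨ ¬y = 4/5 ∨ 4/5 = 4/5
y → z = 1/5 → 2/5 = 1
x → z = 4/5 → 2/5 = 3/5
(y → z) → (x → z) = 1 → 3/5 = 3/5
((x ∨ z) ∨ ¬y) → ((y → z) → (x → z)) = 4/5 → 3/5 = 4/5
(z ↔ ¬¬y) → (((x ∨ z) ∨ ¬y) → ((y → z) → (x → z))) = 4/5 → 4/5 = 1
¬x = ¬4/5 = 1/5
z ↔ ¬x = 2/5 ↔ 1/5 = 4/5
x → z = 4/5 → 2/5 = 3/5
(x → z) → z = 3/5 → 2/5 = 4/5
((x → z) → z) ∨ y = 4/5 ∨ 1/5 = 4/5
(z ↔ ¬x) → (((x → z) → z) ∨ y) = 4/5 → 4/5 = 1
y ∨ z = 1/5 ∨ 2/5 = 2/5
y ∨ (y ∨ z) = 1/5 ∨ 2/5 = 2/5
¬y = ¬1/5 = 4/5
x ↔ ¬y = 4/5 ↔ 4/5 = 1
(y ∨ (y ∨ z)) ∨ (x ↔ ¬y) = 2/5 ∨ 1 = 1
((z ↔ ¬x) → (((x → z) → z) ∨ y)) ∨ ((y ∨ (y ∨ z)) ∨ (x ↔ ¬y)) = 1 ∨ 1 = 1
((z ↔ ¬¬y) → (((x ∨ z) ∨ ¬y) → ((y → z) → (x → z)))) → (((z ↔ ¬x) → (((x → z) → z) ∨ y)) ∨ ((y ∨ (y ∨ z)) ∨ (x ↔ ¬y))) = 1 → 1 = 1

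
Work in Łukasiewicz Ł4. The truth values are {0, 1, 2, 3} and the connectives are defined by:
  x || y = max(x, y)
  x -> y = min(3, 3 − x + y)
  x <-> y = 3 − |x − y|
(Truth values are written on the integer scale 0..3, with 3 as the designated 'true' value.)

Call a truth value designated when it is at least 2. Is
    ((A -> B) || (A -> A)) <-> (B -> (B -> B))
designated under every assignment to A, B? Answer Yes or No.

Yes

A = 0, B = 0 ↦ 3
A = 0, B = 1 ↦ 3
A = 0, B = 2 ↦ 3
A = 0, B = 3 ↦ 3
A = 1, B = 0 ↦ 3
A = 1, B = 1 ↦ 3
A = 1, B = 2 ↦ 3
A = 1, B = 3 ↦ 3
A = 2, B = 0 ↦ 3
A = 2, B = 1 ↦ 3
A = 2, B = 2 ↦ 3
A = 2, B = 3 ↦ 3
A = 3, B = 0 ↦ 3
A = 3, B = 1 ↦ 3
A = 3, B = 2 ↦ 3
A = 3, B = 3 ↦ 3
Every assignment gives a value ≥ 2.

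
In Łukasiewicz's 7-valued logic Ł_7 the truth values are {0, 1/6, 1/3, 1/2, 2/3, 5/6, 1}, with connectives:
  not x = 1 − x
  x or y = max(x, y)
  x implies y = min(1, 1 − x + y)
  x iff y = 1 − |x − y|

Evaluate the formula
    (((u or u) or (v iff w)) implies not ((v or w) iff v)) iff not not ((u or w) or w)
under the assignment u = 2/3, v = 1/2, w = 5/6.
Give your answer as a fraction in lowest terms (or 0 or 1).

5/6

u or u = 2/3 or 2/3 = 2/3
v iff w = 1/2 iff 5/6 = 2/3
(u or u) or (v iff w) = 2/3 or 2/3 = 2/3
v or w = 1/2 or 5/6 = 5/6
(v or w) iff v = 5/6 iff 1/2 = 2/3
not ((v or w) iff v) = not 2/3 = 1/3
((u or u) or (v iff w)) implies not ((v or w) iff v) = 2/3 implies 1/3 = 2/3
u or w = 2/3 or 5/6 = 5/6
(u or w) or w = 5/6 or 5/6 = 5/6
not ((u or w) or w) = not 5/6 = 1/6
not not ((u or w) or w) = not 1/6 = 5/6
(((u or u) or (v iff w)) implies not ((v or w) iff v)) iff not not ((u or w) or w) = 2/3 iff 5/6 = 5/6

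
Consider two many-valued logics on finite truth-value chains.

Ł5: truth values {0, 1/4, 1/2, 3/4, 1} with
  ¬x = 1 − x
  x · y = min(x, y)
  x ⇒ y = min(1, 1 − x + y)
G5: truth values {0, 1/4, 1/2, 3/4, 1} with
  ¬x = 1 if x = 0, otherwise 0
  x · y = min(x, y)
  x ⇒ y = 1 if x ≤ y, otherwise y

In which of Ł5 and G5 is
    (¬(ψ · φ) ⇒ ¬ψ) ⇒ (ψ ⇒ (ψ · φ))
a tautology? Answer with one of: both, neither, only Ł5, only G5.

In Ł5: every assignment gives 1 — tautology.
In G5: at φ = 1/4, ψ = 1/2 the value is 1/4 — not a tautology.

only Ł5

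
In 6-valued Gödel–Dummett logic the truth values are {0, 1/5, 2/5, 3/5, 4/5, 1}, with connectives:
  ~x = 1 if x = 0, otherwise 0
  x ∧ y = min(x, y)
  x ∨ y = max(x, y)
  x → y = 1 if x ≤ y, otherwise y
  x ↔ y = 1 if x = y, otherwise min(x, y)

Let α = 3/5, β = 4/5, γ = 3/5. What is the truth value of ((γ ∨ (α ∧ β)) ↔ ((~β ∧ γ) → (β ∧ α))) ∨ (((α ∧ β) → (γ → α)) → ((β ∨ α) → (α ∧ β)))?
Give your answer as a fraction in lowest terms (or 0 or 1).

3/5

α ∧ β = 3/5 ∧ 4/5 = 3/5
γ ∨ (α ∧ β) = 3/5 ∨ 3/5 = 3/5
~β = ~4/5 = 0
~β ∧ γ = 0 ∧ 3/5 = 0
β ∧ α = 4/5 ∧ 3/5 = 3/5
(~β ∧ γ) → (β ∧ α) = 0 → 3/5 = 1
(γ ∨ (α ∧ β)) ↔ ((~β ∧ γ) → (β ∧ α)) = 3/5 ↔ 1 = 3/5
α ∧ β = 3/5 ∧ 4/5 = 3/5
γ → α = 3/5 → 3/5 = 1
(α ∧ β) → (γ → α) = 3/5 → 1 = 1
β ∨ α = 4/5 ∨ 3/5 = 4/5
α ∧ β = 3/5 ∧ 4/5 = 3/5
(β ∨ α) → (α ∧ β) = 4/5 → 3/5 = 3/5
((α ∧ β) → (γ → α)) → ((β ∨ α) → (α ∧ β)) = 1 → 3/5 = 3/5
((γ ∨ (α ∧ β)) ↔ ((~β ∧ γ) → (β ∧ α))) ∨ (((α ∧ β) → (γ → α)) → ((β ∨ α) → (α ∧ β))) = 3/5 ∨ 3/5 = 3/5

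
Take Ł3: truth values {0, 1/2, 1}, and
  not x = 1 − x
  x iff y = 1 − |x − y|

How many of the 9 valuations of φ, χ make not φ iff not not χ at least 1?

3

φ = 0, χ = 0 ↦ 0  <
φ = 0, χ = 1/2 ↦ 1/2  <
φ = 0, χ = 1 ↦ 1  ≥
φ = 1/2, χ = 0 ↦ 1/2  <
φ = 1/2, χ = 1/2 ↦ 1  ≥
φ = 1/2, χ = 1 ↦ 1/2  <
φ = 1, χ = 0 ↦ 1  ≥
φ = 1, χ = 1/2 ↦ 1/2  <
φ = 1, χ = 1 ↦ 0  <
So 3 of the 9 assignments meet the threshold.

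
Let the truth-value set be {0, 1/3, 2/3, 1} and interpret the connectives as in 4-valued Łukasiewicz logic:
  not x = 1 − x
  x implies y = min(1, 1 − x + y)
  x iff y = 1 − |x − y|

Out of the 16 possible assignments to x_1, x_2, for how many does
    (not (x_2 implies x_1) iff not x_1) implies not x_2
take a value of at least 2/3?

11

x_1 = 0, x_2 = 0 ↦ 1  ≥
x_1 = 0, x_2 = 1/3 ↦ 1  ≥
x_1 = 0, x_2 = 2/3 ↦ 2/3  ≥
x_1 = 0, x_2 = 1 ↦ 0  <
x_1 = 1/3, x_2 = 0 ↦ 1  ≥
x_1 = 1/3, x_2 = 1/3 ↦ 1  ≥
x_1 = 1/3, x_2 = 2/3 ↦ 2/3  ≥
x_1 = 1/3, x_2 = 1 ↦ 0  <
x_1 = 2/3, x_2 = 0 ↦ 1  ≥
x_1 = 2/3, x_2 = 1/3 ↦ 1  ≥
x_1 = 2/3, x_2 = 2/3 ↦ 2/3  ≥
x_1 = 2/3, x_2 = 1 ↦ 0  <
x_1 = 1, x_2 = 0 ↦ 1  ≥
x_1 = 1, x_2 = 1/3 ↦ 2/3  ≥
x_1 = 1, x_2 = 2/3 ↦ 1/3  <
x_1 = 1, x_2 = 1 ↦ 0  <
So 11 of the 16 assignments meet the threshold.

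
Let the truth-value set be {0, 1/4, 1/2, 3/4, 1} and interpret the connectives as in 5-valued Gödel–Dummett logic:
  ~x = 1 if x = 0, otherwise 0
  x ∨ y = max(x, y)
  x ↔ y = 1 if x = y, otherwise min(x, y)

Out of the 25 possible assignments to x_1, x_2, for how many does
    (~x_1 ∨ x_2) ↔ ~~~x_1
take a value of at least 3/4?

value 1: 9 assignments (counts)
value 0: 16 assignments
So 9 of the 25 assignments meet the threshold.

9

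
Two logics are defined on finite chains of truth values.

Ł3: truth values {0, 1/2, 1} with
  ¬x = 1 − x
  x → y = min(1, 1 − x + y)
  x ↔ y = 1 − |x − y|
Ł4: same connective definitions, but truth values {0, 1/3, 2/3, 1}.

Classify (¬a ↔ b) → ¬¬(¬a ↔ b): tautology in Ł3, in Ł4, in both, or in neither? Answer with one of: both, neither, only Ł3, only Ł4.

In Ł3: every assignment gives 1 — tautology.
In Ł4: every assignment gives 1 — tautology.

both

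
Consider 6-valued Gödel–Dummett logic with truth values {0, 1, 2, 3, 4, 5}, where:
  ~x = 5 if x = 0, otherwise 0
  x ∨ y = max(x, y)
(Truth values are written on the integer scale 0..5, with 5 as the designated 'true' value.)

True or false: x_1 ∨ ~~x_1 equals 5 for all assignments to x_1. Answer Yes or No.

No

Counterexample: take x_1 = 0.
~x_1 = ~0 = 5
~~x_1 = ~5 = 0
x_1 ∨ ~~x_1 = 0 ∨ 0 = 0
This gives 0 ≠ 5.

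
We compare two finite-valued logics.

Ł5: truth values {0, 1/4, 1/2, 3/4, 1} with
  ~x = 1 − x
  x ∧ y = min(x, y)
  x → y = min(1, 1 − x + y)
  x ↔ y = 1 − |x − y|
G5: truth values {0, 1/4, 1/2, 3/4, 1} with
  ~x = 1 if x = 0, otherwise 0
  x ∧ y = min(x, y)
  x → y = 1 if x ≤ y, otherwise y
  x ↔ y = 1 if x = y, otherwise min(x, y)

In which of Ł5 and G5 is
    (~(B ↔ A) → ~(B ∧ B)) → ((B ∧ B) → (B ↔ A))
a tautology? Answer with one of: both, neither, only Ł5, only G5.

In Ł5: every assignment gives 1 — tautology.
In G5: at A = 1/4, B = 1/2 the value is 1/4 — not a tautology.

only Ł5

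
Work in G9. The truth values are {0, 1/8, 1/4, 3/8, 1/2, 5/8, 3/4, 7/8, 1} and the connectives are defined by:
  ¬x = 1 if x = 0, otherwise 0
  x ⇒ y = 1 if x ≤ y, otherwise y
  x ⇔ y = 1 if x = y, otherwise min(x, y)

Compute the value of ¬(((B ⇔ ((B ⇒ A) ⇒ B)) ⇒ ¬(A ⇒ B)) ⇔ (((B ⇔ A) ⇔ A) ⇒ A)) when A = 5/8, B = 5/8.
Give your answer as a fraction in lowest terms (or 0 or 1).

B ⇒ A = 5/8 ⇒ 5/8 = 1
(B ⇒ A) ⇒ B = 1 ⇒ 5/8 = 5/8
B ⇔ ((B ⇒ A) ⇒ B) = 5/8 ⇔ 5/8 = 1
A ⇒ B = 5/8 ⇒ 5/8 = 1
¬(A ⇒ B) = ¬1 = 0
(B ⇔ ((B ⇒ A) ⇒ B)) ⇒ ¬(A ⇒ B) = 1 ⇒ 0 = 0
B ⇔ A = 5/8 ⇔ 5/8 = 1
(B ⇔ A) ⇔ A = 1 ⇔ 5/8 = 5/8
((B ⇔ A) ⇔ A) ⇒ A = 5/8 ⇒ 5/8 = 1
((B ⇔ ((B ⇒ A) ⇒ B)) ⇒ ¬(A ⇒ B)) ⇔ (((B ⇔ A) ⇔ A) ⇒ A) = 0 ⇔ 1 = 0
¬(((B ⇔ ((B ⇒ A) ⇒ B)) ⇒ ¬(A ⇒ B)) ⇔ (((B ⇔ A) ⇔ A) ⇒ A)) = ¬0 = 1

1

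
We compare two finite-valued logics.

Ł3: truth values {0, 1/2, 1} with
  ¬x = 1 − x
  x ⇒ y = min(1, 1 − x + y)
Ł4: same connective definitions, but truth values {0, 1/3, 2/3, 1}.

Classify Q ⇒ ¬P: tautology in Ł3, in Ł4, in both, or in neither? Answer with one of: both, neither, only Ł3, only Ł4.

neither

In Ł3: at P = 1/2, Q = 1 the value is 1/2 — not a tautology.
In Ł4: at P = 1/3, Q = 1 the value is 2/3 — not a tautology.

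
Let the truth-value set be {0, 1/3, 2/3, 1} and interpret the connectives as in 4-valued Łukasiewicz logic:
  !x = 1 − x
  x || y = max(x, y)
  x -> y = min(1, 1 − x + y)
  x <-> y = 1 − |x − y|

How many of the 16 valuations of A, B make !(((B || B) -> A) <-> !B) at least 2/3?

A = 0, B = 0 ↦ 0  <
A = 0, B = 1/3 ↦ 0  <
A = 0, B = 2/3 ↦ 0  <
A = 0, B = 1 ↦ 0  <
A = 1/3, B = 0 ↦ 0  <
A = 1/3, B = 1/3 ↦ 1/3  <
A = 1/3, B = 2/3 ↦ 1/3  <
A = 1/3, B = 1 ↦ 1/3  <
A = 2/3, B = 0 ↦ 0  <
A = 2/3, B = 1/3 ↦ 1/3  <
A = 2/3, B = 2/3 ↦ 2/3  ≥
A = 2/3, B = 1 ↦ 2/3  ≥
A = 1, B = 0 ↦ 0  <
A = 1, B = 1/3 ↦ 1/3  <
A = 1, B = 2/3 ↦ 2/3  ≥
A = 1, B = 1 ↦ 1  ≥
So 4 of the 16 assignments meet the threshold.

4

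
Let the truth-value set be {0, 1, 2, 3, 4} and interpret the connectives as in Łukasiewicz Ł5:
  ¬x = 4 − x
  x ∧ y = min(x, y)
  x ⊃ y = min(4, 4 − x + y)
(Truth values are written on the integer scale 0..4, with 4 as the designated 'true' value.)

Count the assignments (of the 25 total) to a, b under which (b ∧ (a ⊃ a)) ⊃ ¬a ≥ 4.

value 4: 15 assignments (counts)
value 3: 4 assignments
value 2: 3 assignments
value 1: 2 assignments
value 0: 1 assignment
So 15 of the 25 assignments meet the threshold.

15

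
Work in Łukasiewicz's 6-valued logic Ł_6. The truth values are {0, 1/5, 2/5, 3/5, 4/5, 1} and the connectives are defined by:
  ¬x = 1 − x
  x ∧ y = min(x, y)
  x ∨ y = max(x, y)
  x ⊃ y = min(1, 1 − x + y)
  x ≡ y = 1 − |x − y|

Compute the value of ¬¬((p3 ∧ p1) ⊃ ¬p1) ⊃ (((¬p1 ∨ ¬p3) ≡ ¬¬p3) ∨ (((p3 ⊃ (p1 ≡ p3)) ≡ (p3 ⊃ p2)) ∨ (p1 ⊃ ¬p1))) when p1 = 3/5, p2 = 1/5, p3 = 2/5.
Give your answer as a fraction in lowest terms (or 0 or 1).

4/5

p3 ∧ p1 = 2/5 ∧ 3/5 = 2/5
¬p1 = ¬3/5 = 2/5
(p3 ∧ p1) ⊃ ¬p1 = 2/5 ⊃ 2/5 = 1
¬((p3 ∧ p1) ⊃ ¬p1) = ¬1 = 0
¬¬((p3 ∧ p1) ⊃ ¬p1) = ¬0 = 1
¬p1 = ¬3/5 = 2/5
¬p3 = ¬2/5 = 3/5
¬p1 ∨ ¬p3 = 2/5 ∨ 3/5 = 3/5
¬p3 = ¬2/5 = 3/5
¬¬p3 = ¬3/5 = 2/5
(¬p1 ∨ ¬p3) ≡ ¬¬p3 = 3/5 ≡ 2/5 = 4/5
p1 ≡ p3 = 3/5 ≡ 2/5 = 4/5
p3 ⊃ (p1 ≡ p3) = 2/5 ⊃ 4/5 = 1
p3 ⊃ p2 = 2/5 ⊃ 1/5 = 4/5
(p3 ⊃ (p1 ≡ p3)) ≡ (p3 ⊃ p2) = 1 ≡ 4/5 = 4/5
¬p1 = ¬3/5 = 2/5
p1 ⊃ ¬p1 = 3/5 ⊃ 2/5 = 4/5
((p3 ⊃ (p1 ≡ p3)) ≡ (p3 ⊃ p2)) ∨ (p1 ⊃ ¬p1) = 4/5 ∨ 4/5 = 4/5
((¬p1 ∨ ¬p3) ≡ ¬¬p3) ∨ (((p3 ⊃ (p1 ≡ p3)) ≡ (p3 ⊃ p2)) ∨ (p1 ⊃ ¬p1)) = 4/5 ∨ 4/5 = 4/5
¬¬((p3 ∧ p1) ⊃ ¬p1) ⊃ (((¬p1 ∨ ¬p3) ≡ ¬¬p3) ∨ (((p3 ⊃ (p1 ≡ p3)) ≡ (p3 ⊃ p2)) ∨ (p1 ⊃ ¬p1))) = 1 ⊃ 4/5 = 4/5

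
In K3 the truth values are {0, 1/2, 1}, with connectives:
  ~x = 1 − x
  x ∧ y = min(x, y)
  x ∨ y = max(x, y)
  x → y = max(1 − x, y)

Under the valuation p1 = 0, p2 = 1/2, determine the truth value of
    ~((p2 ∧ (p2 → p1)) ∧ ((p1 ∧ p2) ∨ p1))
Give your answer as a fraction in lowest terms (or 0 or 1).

p2 → p1 = 1/2 → 0 = 1/2
p2 ∧ (p2 → p1) = 1/2 ∧ 1/2 = 1/2
p1 ∧ p2 = 0 ∧ 1/2 = 0
(p1 ∧ p2) ∨ p1 = 0 ∨ 0 = 0
(p2 ∧ (p2 → p1)) ∧ ((p1 ∧ p2) ∨ p1) = 1/2 ∧ 0 = 0
~((p2 ∧ (p2 → p1)) ∧ ((p1 ∧ p2) ∨ p1)) = ~0 = 1

1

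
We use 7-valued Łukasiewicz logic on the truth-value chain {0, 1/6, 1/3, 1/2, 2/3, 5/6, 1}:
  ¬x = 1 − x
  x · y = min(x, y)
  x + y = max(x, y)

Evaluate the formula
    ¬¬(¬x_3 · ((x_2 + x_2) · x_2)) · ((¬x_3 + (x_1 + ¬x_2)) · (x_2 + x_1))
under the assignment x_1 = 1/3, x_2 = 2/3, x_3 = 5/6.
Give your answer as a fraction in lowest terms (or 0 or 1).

¬x_3 = ¬5/6 = 1/6
x_2 + x_2 = 2/3 + 2/3 = 2/3
(x_2 + x_2) · x_2 = 2/3 · 2/3 = 2/3
¬x_3 · ((x_2 + x_2) · x_2) = 1/6 · 2/3 = 1/6
¬(¬x_3 · ((x_2 + x_2) · x_2)) = ¬1/6 = 5/6
¬¬(¬x_3 · ((x_2 + x_2) · x_2)) = ¬5/6 = 1/6
¬x_3 = ¬5/6 = 1/6
¬x_2 = ¬2/3 = 1/3
x_1 + ¬x_2 = 1/3 + 1/3 = 1/3
¬x_3 + (x_1 + ¬x_2) = 1/6 + 1/3 = 1/3
x_2 + x_1 = 2/3 + 1/3 = 2/3
(¬x_3 + (x_1 + ¬x_2)) · (x_2 + x_1) = 1/3 · 2/3 = 1/3
¬¬(¬x_3 · ((x_2 + x_2) · x_2)) · ((¬x_3 + (x_1 + ¬x_2)) · (x_2 + x_1)) = 1/6 · 1/3 = 1/6

1/6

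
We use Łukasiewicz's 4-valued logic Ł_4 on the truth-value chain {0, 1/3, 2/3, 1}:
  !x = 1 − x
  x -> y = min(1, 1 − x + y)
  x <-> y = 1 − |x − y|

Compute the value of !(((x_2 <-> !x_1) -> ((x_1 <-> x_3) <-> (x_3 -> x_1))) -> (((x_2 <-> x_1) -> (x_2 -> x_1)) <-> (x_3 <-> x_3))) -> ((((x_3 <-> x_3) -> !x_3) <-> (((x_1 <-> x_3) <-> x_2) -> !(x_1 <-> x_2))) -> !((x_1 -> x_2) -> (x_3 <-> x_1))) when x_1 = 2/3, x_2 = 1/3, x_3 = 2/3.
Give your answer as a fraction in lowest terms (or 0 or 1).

!x_1 = !2/3 = 1/3
x_2 <-> !x_1 = 1/3 <-> 1/3 = 1
x_1 <-> x_3 = 2/3 <-> 2/3 = 1
x_3 -> x_1 = 2/3 -> 2/3 = 1
(x_1 <-> x_3) <-> (x_3 -> x_1) = 1 <-> 1 = 1
(x_2 <-> !x_1) -> ((x_1 <-> x_3) <-> (x_3 -> x_1)) = 1 -> 1 = 1
x_2 <-> x_1 = 1/3 <-> 2/3 = 2/3
x_2 -> x_1 = 1/3 -> 2/3 = 1
(x_2 <-> x_1) -> (x_2 -> x_1) = 2/3 -> 1 = 1
x_3 <-> x_3 = 2/3 <-> 2/3 = 1
((x_2 <-> x_1) -> (x_2 -> x_1)) <-> (x_3 <-> x_3) = 1 <-> 1 = 1
((x_2 <-> !x_1) -> ((x_1 <-> x_3) <-> (x_3 -> x_1))) -> (((x_2 <-> x_1) -> (x_2 -> x_1)) <-> (x_3 <-> x_3)) = 1 -> 1 = 1
!(((x_2 <-> !x_1) -> ((x_1 <-> x_3) <-> (x_3 -> x_1))) -> (((x_2 <-> x_1) -> (x_2 -> x_1)) <-> (x_3 <-> x_3))) = !1 = 0
x_3 <-> x_3 = 2/3 <-> 2/3 = 1
!x_3 = !2/3 = 1/3
(x_3 <-> x_3) -> !x_3 = 1 -> 1/3 = 1/3
x_1 <-> x_3 = 2/3 <-> 2/3 = 1
(x_1 <-> x_3) <-> x_2 = 1 <-> 1/3 = 1/3
x_1 <-> x_2 = 2/3 <-> 1/3 = 2/3
!(x_1 <-> x_2) = !2/3 = 1/3
((x_1 <-> x_3) <-> x_2) -> !(x_1 <-> x_2) = 1/3 -> 1/3 = 1
((x_3 <-> x_3) -> !x_3) <-> (((x_1 <-> x_3) <-> x_2) -> !(x_1 <-> x_2)) = 1/3 <-> 1 = 1/3
x_1 -> x_2 = 2/3 -> 1/3 = 2/3
x_3 <-> x_1 = 2/3 <-> 2/3 = 1
(x_1 -> x_2) -> (x_3 <-> x_1) = 2/3 -> 1 = 1
!((x_1 -> x_2) -> (x_3 <-> x_1)) = !1 = 0
(((x_3 <-> x_3) -> !x_3) <-> (((x_1 <-> x_3) <-> x_2) -> !(x_1 <-> x_2))) -> !((x_1 -> x_2) -> (x_3 <-> x_1)) = 1/3 -> 0 = 2/3
!(((x_2 <-> !x_1) -> ((x_1 <-> x_3) <-> (x_3 -> x_1))) -> (((x_2 <-> x_1) -> (x_2 -> x_1)) <-> (x_3 <-> x_3))) -> ((((x_3 <-> x_3) -> !x_3) <-> (((x_1 <-> x_3) <-> x_2) -> !(x_1 <-> x_2))) -> !((x_1 -> x_2) -> (x_3 <-> x_1))) = 0 -> 2/3 = 1

1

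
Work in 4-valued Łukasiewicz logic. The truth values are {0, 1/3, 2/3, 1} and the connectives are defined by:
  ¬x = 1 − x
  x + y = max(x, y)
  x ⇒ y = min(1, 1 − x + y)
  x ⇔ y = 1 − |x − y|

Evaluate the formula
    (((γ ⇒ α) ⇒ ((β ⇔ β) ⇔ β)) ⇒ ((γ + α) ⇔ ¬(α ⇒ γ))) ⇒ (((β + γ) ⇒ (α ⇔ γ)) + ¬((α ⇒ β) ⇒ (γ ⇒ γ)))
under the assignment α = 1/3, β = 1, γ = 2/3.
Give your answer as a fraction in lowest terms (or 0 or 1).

1

γ ⇒ α = 2/3 ⇒ 1/3 = 2/3
β ⇔ β = 1 ⇔ 1 = 1
(β ⇔ β) ⇔ β = 1 ⇔ 1 = 1
(γ ⇒ α) ⇒ ((β ⇔ β) ⇔ β) = 2/3 ⇒ 1 = 1
γ + α = 2/3 + 1/3 = 2/3
α ⇒ γ = 1/3 ⇒ 2/3 = 1
¬(α ⇒ γ) = ¬1 = 0
(γ + α) ⇔ ¬(α ⇒ γ) = 2/3 ⇔ 0 = 1/3
((γ ⇒ α) ⇒ ((β ⇔ β) ⇔ β)) ⇒ ((γ + α) ⇔ ¬(α ⇒ γ)) = 1 ⇒ 1/3 = 1/3
β + γ = 1 + 2/3 = 1
α ⇔ γ = 1/3 ⇔ 2/3 = 2/3
(β + γ) ⇒ (α ⇔ γ) = 1 ⇒ 2/3 = 2/3
α ⇒ β = 1/3 ⇒ 1 = 1
γ ⇒ γ = 2/3 ⇒ 2/3 = 1
(α ⇒ β) ⇒ (γ ⇒ γ) = 1 ⇒ 1 = 1
¬((α ⇒ β) ⇒ (γ ⇒ γ)) = ¬1 = 0
((β + γ) ⇒ (α ⇔ γ)) + ¬((α ⇒ β) ⇒ (γ ⇒ γ)) = 2/3 + 0 = 2/3
(((γ ⇒ α) ⇒ ((β ⇔ β) ⇔ β)) ⇒ ((γ + α) ⇔ ¬(α ⇒ γ))) ⇒ (((β + γ) ⇒ (α ⇔ γ)) + ¬((α ⇒ β) ⇒ (γ ⇒ γ))) = 1/3 ⇒ 2/3 = 1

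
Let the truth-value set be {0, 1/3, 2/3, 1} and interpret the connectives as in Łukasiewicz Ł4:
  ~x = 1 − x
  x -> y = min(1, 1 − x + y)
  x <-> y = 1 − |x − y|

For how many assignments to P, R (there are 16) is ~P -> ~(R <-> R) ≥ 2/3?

8

P = 0, R = 0 ↦ 0  <
P = 0, R = 1/3 ↦ 0  <
P = 0, R = 2/3 ↦ 0  <
P = 0, R = 1 ↦ 0  <
P = 1/3, R = 0 ↦ 1/3  <
P = 1/3, R = 1/3 ↦ 1/3  <
P = 1/3, R = 2/3 ↦ 1/3  <
P = 1/3, R = 1 ↦ 1/3  <
P = 2/3, R = 0 ↦ 2/3  ≥
P = 2/3, R = 1/3 ↦ 2/3  ≥
P = 2/3, R = 2/3 ↦ 2/3  ≥
P = 2/3, R = 1 ↦ 2/3  ≥
P = 1, R = 0 ↦ 1  ≥
P = 1, R = 1/3 ↦ 1  ≥
P = 1, R = 2/3 ↦ 1  ≥
P = 1, R = 1 ↦ 1  ≥
So 8 of the 16 assignments meet the threshold.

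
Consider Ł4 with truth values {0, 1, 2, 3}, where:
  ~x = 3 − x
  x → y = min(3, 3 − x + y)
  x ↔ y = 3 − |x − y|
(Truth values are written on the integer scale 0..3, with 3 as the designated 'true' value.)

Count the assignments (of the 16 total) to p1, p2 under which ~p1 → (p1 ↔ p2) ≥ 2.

14

p1 = 0, p2 = 0 ↦ 3  ≥
p1 = 0, p2 = 1 ↦ 2  ≥
p1 = 0, p2 = 2 ↦ 1  <
p1 = 0, p2 = 3 ↦ 0  <
p1 = 1, p2 = 0 ↦ 3  ≥
p1 = 1, p2 = 1 ↦ 3  ≥
p1 = 1, p2 = 2 ↦ 3  ≥
p1 = 1, p2 = 3 ↦ 2  ≥
p1 = 2, p2 = 0 ↦ 3  ≥
p1 = 2, p2 = 1 ↦ 3  ≥
p1 = 2, p2 = 2 ↦ 3  ≥
p1 = 2, p2 = 3 ↦ 3  ≥
p1 = 3, p2 = 0 ↦ 3  ≥
p1 = 3, p2 = 1 ↦ 3  ≥
p1 = 3, p2 = 2 ↦ 3  ≥
p1 = 3, p2 = 3 ↦ 3  ≥
So 14 of the 16 assignments meet the threshold.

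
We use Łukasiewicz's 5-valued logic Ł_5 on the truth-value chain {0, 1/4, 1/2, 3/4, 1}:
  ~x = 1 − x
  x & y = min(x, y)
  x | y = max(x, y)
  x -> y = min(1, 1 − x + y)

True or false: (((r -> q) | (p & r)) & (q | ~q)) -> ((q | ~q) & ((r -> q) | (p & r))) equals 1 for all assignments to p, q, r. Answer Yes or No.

At p = 1, q = 3/4, r = 1, for instance:
r -> q = 1 -> 3/4 = 3/4
p & r = 1 & 1 = 1
(r -> q) | (p & r) = 3/4 | 1 = 1
~q = ~3/4 = 1/4
q | ~q = 3/4 | 1/4 = 3/4
((r -> q) | (p & r)) & (q | ~q) = 1 & 3/4 = 3/4
(q | ~q) & ((r -> q) | (p & r)) = 3/4 & 1 = 3/4
(((r -> q) | (p & r)) & (q | ~q)) -> ((q | ~q) & ((r -> q) | (p & r))) = 3/4 -> 3/4 = 1
and checking the remaining 124 assignments likewise gives ≥ 1 in every case.

Yes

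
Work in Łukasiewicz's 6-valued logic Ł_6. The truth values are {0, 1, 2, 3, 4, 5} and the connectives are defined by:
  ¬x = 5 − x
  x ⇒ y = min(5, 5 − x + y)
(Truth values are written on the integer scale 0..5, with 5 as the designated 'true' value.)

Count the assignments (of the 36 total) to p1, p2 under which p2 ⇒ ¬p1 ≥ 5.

21

value 5: 21 assignments (counts)
value 4: 5 assignments
value 3: 4 assignments
value 2: 3 assignments
value 1: 2 assignments
value 0: 1 assignment
So 21 of the 36 assignments meet the threshold.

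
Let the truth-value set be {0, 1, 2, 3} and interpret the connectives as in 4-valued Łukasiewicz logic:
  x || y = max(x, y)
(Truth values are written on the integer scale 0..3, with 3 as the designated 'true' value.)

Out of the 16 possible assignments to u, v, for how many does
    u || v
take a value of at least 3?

7

u = 0, v = 0 ↦ 0  <
u = 0, v = 1 ↦ 1  <
u = 0, v = 2 ↦ 2  <
u = 0, v = 3 ↦ 3  ≥
u = 1, v = 0 ↦ 1  <
u = 1, v = 1 ↦ 1  <
u = 1, v = 2 ↦ 2  <
u = 1, v = 3 ↦ 3  ≥
u = 2, v = 0 ↦ 2  <
u = 2, v = 1 ↦ 2  <
u = 2, v = 2 ↦ 2  <
u = 2, v = 3 ↦ 3  ≥
u = 3, v = 0 ↦ 3  ≥
u = 3, v = 1 ↦ 3  ≥
u = 3, v = 2 ↦ 3  ≥
u = 3, v = 3 ↦ 3  ≥
So 7 of the 16 assignments meet the threshold.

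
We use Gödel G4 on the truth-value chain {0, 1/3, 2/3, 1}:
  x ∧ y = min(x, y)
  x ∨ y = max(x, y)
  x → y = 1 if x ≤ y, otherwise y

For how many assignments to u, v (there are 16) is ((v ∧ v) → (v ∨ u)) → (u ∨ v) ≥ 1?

u = 0, v = 0 ↦ 0  <
u = 0, v = 1/3 ↦ 1/3  <
u = 0, v = 2/3 ↦ 2/3  <
u = 0, v = 1 ↦ 1  ≥
u = 1/3, v = 0 ↦ 1/3  <
u = 1/3, v = 1/3 ↦ 1/3  <
u = 1/3, v = 2/3 ↦ 2/3  <
u = 1/3, v = 1 ↦ 1  ≥
u = 2/3, v = 0 ↦ 2/3  <
u = 2/3, v = 1/3 ↦ 2/3  <
u = 2/3, v = 2/3 ↦ 2/3  <
u = 2/3, v = 1 ↦ 1  ≥
u = 1, v = 0 ↦ 1  ≥
u = 1, v = 1/3 ↦ 1  ≥
u = 1, v = 2/3 ↦ 1  ≥
u = 1, v = 1 ↦ 1  ≥
So 7 of the 16 assignments meet the threshold.

7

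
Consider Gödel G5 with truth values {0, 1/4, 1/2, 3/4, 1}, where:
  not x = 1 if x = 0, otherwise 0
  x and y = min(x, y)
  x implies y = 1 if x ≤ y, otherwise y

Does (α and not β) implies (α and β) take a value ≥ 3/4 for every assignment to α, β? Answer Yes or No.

No

Counterexample: take α = 1/4, β = 0.
not β = not 0 = 1
α and not β = 1/4 and 1 = 1/4
α and β = 1/4 and 0 = 0
(α and not β) implies (α and β) = 1/4 implies 0 = 0
This gives 0, which is below 3/4.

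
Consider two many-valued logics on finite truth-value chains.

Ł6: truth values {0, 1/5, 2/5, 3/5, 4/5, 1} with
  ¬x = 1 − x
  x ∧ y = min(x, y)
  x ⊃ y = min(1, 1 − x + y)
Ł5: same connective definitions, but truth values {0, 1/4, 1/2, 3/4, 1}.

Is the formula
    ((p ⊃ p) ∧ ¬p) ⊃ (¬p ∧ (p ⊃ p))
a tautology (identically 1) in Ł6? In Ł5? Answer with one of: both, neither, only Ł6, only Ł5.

both

In Ł6: every assignment gives 1 — tautology.
In Ł5: every assignment gives 1 — tautology.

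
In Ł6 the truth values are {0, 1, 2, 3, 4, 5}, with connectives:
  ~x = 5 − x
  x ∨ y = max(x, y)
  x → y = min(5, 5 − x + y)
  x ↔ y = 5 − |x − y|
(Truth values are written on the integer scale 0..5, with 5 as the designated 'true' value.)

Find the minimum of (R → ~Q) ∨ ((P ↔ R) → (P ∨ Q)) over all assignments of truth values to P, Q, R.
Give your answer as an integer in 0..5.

4

Take P = 2, Q = 2, R = 4:
~Q = ~2 = 3
R → ~Q = 4 → 3 = 4
P ↔ R = 2 ↔ 4 = 3
P ∨ Q = 2 ∨ 2 = 2
(P ↔ R) → (P ∨ Q) = 3 → 2 = 4
(R → ~Q) ∨ ((P ↔ R) → (P ∨ Q)) = 4 ∨ 4 = 4
No assignment yields a value below 4, so this is the minimum.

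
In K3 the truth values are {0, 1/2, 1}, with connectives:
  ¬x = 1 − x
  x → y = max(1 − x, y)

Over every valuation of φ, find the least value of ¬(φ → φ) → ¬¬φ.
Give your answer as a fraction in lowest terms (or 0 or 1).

1/2

Take φ = 1/2:
φ → φ = 1/2 → 1/2 = 1/2
¬(φ → φ) = ¬1/2 = 1/2
¬φ = ¬1/2 = 1/2
¬¬φ = ¬1/2 = 1/2
¬(φ → φ) → ¬¬φ = 1/2 → 1/2 = 1/2
No assignment yields a value below 1/2, so this is the minimum.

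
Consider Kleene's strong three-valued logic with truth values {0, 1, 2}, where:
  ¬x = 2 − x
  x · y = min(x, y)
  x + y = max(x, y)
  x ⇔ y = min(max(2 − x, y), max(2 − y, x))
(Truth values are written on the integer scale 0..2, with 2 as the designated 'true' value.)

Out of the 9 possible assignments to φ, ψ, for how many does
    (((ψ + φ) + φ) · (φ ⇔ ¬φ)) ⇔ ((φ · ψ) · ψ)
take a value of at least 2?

4

φ = 0, ψ = 0 ↦ 2  ≥
φ = 0, ψ = 1 ↦ 2  ≥
φ = 0, ψ = 2 ↦ 2  ≥
φ = 1, ψ = 0 ↦ 1  <
φ = 1, ψ = 1 ↦ 1  <
φ = 1, ψ = 2 ↦ 1  <
φ = 2, ψ = 0 ↦ 2  ≥
φ = 2, ψ = 1 ↦ 1  <
φ = 2, ψ = 2 ↦ 0  <
So 4 of the 9 assignments meet the threshold.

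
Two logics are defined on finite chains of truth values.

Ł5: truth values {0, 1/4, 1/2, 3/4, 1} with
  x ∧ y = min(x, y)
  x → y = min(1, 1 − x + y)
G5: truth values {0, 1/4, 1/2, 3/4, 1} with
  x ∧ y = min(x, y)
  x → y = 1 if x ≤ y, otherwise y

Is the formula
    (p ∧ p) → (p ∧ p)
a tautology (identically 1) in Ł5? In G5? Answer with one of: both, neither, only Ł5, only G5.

both

In Ł5: every assignment gives 1 — tautology.
In G5: every assignment gives 1 — tautology.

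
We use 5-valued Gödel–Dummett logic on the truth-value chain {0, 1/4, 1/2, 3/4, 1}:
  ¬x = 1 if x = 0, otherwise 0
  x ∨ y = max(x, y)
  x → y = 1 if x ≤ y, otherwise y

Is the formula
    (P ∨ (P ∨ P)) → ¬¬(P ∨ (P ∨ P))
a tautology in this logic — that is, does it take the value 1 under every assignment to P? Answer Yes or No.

Yes

P = 0 ↦ 1
P = 1/4 ↦ 1
P = 1/2 ↦ 1
P = 3/4 ↦ 1
P = 1 ↦ 1
Every assignment gives a value ≥ 1.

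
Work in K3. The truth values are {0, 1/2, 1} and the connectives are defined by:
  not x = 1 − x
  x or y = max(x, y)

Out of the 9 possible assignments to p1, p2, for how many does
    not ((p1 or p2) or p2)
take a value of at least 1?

1

p1 = 0, p2 = 0 ↦ 1  ≥
p1 = 0, p2 = 1/2 ↦ 1/2  <
p1 = 0, p2 = 1 ↦ 0  <
p1 = 1/2, p2 = 0 ↦ 1/2  <
p1 = 1/2, p2 = 1/2 ↦ 1/2  <
p1 = 1/2, p2 = 1 ↦ 0  <
p1 = 1, p2 = 0 ↦ 0  <
p1 = 1, p2 = 1/2 ↦ 0  <
p1 = 1, p2 = 1 ↦ 0  <
So 1 of the 9 assignments meets the threshold.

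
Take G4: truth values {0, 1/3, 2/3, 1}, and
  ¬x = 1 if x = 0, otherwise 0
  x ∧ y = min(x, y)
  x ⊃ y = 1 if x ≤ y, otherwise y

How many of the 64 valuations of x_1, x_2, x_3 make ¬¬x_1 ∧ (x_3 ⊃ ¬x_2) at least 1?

21

value 1: 21 assignments (counts)
value 0: 43 assignments
So 21 of the 64 assignments meet the threshold.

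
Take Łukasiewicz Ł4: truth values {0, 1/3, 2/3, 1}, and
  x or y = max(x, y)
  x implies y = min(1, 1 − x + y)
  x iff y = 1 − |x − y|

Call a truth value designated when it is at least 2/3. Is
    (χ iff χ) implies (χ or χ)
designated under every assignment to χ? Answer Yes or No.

Counterexample: take χ = 0.
χ iff χ = 0 iff 0 = 1
χ or χ = 0 or 0 = 0
(χ iff χ) implies (χ or χ) = 1 implies 0 = 0
This gives 0, which is below 2/3.

No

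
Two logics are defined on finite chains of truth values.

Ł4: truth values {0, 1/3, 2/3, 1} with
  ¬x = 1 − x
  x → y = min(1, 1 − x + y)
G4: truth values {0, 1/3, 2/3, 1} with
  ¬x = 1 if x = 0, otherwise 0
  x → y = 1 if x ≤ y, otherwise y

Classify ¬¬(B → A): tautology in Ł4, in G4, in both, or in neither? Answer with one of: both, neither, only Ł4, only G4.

In Ł4: at A = 0, B = 1/3 the value is 2/3 — not a tautology.
In G4: at A = 0, B = 1/3 the value is 0 — not a tautology.

neither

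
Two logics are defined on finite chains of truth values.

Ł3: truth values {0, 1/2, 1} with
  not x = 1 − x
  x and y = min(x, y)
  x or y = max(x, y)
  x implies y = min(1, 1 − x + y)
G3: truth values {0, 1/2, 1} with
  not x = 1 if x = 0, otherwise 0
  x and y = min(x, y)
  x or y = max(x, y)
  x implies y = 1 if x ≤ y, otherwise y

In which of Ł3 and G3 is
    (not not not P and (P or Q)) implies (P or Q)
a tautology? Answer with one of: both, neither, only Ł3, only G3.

both

In Ł3: every assignment gives 1 — tautology.
In G3: every assignment gives 1 — tautology.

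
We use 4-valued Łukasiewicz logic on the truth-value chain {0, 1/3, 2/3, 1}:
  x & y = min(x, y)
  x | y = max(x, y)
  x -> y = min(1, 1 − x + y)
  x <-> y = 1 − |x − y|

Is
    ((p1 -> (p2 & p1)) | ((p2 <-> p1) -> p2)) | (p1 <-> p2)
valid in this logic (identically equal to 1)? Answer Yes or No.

Counterexample: take p1 = 1/3, p2 = 0.
p2 & p1 = 0 & 1/3 = 0
p1 -> (p2 & p1) = 1/3 -> 0 = 2/3
p2 <-> p1 = 0 <-> 1/3 = 2/3
(p2 <-> p1) -> p2 = 2/3 -> 0 = 1/3
(p1 -> (p2 & p1)) | ((p2 <-> p1) -> p2) = 2/3 | 1/3 = 2/3
p1 <-> p2 = 1/3 <-> 0 = 2/3
((p1 -> (p2 & p1)) | ((p2 <-> p1) -> p2)) | (p1 <-> p2) = 2/3 | 2/3 = 2/3
This gives 2/3 ≠ 1.

No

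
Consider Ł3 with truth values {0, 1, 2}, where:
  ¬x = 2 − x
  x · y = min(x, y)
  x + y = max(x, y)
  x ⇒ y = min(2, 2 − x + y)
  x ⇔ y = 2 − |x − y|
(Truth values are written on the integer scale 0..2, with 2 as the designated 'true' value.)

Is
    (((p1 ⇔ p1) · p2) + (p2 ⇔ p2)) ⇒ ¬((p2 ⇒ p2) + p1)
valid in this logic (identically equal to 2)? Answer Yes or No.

No

Counterexample: take p1 = 0, p2 = 0.
p1 ⇔ p1 = 0 ⇔ 0 = 2
(p1 ⇔ p1) · p2 = 2 · 0 = 0
p2 ⇔ p2 = 0 ⇔ 0 = 2
((p1 ⇔ p1) · p2) + (p2 ⇔ p2) = 0 + 2 = 2
p2 ⇒ p2 = 0 ⇒ 0 = 2
(p2 ⇒ p2) + p1 = 2 + 0 = 2
¬((p2 ⇒ p2) + p1) = ¬2 = 0
(((p1 ⇔ p1) · p2) + (p2 ⇔ p2)) ⇒ ¬((p2 ⇒ p2) + p1) = 2 ⇒ 0 = 0
This gives 0 ≠ 2.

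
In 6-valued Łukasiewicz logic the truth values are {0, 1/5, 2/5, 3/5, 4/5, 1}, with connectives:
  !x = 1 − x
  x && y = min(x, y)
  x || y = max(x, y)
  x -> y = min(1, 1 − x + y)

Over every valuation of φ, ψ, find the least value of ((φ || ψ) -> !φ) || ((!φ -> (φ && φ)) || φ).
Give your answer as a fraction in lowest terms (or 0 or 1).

Take φ = 1/5, ψ = 1:
φ || ψ = 1/5 || 1 = 1
!φ = !1/5 = 4/5
(φ || ψ) -> !φ = 1 -> 4/5 = 4/5
!φ = !1/5 = 4/5
φ && φ = 1/5 && 1/5 = 1/5
!φ -> (φ && φ) = 4/5 -> 1/5 = 2/5
(!φ -> (φ && φ)) || φ = 2/5 || 1/5 = 2/5
((φ || ψ) -> !φ) || ((!φ -> (φ && φ)) || φ) = 4/5 || 2/5 = 4/5
No assignment yields a value below 4/5, so this is the minimum.

4/5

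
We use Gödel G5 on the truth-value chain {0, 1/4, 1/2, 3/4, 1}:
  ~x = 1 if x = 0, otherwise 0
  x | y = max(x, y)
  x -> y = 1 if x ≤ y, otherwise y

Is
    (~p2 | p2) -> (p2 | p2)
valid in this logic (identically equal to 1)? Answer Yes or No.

Counterexample: take p2 = 0.
~p2 = ~0 = 1
~p2 | p2 = 1 | 0 = 1
p2 | p2 = 0 | 0 = 0
(~p2 | p2) -> (p2 | p2) = 1 -> 0 = 0
This gives 0 ≠ 1.

No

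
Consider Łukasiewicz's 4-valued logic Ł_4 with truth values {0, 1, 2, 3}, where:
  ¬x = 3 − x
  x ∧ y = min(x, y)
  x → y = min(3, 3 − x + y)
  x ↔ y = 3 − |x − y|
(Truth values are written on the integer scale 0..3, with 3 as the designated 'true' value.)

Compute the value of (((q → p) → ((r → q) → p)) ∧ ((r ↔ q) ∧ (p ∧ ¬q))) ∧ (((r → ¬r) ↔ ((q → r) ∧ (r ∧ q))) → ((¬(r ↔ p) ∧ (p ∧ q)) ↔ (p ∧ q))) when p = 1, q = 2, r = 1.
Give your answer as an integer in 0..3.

q → p = 2 → 1 = 2
r → q = 1 → 2 = 3
(r → q) → p = 3 → 1 = 1
(q → p) → ((r → q) → p) = 2 → 1 = 2
r ↔ q = 1 ↔ 2 = 2
¬q = ¬2 = 1
p ∧ ¬q = 1 ∧ 1 = 1
(r ↔ q) ∧ (p ∧ ¬q) = 2 ∧ 1 = 1
((q → p) → ((r → q) → p)) ∧ ((r ↔ q) ∧ (p ∧ ¬q)) = 2 ∧ 1 = 1
¬r = ¬1 = 2
r → ¬r = 1 → 2 = 3
q → r = 2 → 1 = 2
r ∧ q = 1 ∧ 2 = 1
(q → r) ∧ (r ∧ q) = 2 ∧ 1 = 1
(r → ¬r) ↔ ((q → r) ∧ (r ∧ q)) = 3 ↔ 1 = 1
r ↔ p = 1 ↔ 1 = 3
¬(r ↔ p) = ¬3 = 0
p ∧ q = 1 ∧ 2 = 1
¬(r ↔ p) ∧ (p ∧ q) = 0 ∧ 1 = 0
p ∧ q = 1 ∧ 2 = 1
(¬(r ↔ p) ∧ (p ∧ q)) ↔ (p ∧ q) = 0 ↔ 1 = 2
((r → ¬r) ↔ ((q → r) ∧ (r ∧ q))) → ((¬(r ↔ p) ∧ (p ∧ q)) ↔ (p ∧ q)) = 1 → 2 = 3
(((q → p) → ((r → q) → p)) ∧ ((r ↔ q) ∧ (p ∧ ¬q))) ∧ (((r → ¬r) ↔ ((q → r) ∧ (r ∧ q))) → ((¬(r ↔ p) ∧ (p ∧ q)) ↔ (p ∧ q))) = 1 ∧ 3 = 1

1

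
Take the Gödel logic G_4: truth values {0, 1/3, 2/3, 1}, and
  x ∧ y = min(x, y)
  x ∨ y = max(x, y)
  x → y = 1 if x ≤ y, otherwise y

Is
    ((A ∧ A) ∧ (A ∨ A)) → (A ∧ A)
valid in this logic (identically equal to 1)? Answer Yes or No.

Yes

A = 0 ↦ 1
A = 1/3 ↦ 1
A = 2/3 ↦ 1
A = 1 ↦ 1
Every assignment gives a value ≥ 1.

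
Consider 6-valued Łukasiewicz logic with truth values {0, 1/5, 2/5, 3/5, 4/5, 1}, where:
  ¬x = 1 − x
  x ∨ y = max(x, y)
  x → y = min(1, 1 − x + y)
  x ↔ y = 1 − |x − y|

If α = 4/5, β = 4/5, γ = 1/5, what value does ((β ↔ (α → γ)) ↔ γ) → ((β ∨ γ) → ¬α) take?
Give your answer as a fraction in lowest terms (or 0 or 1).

4/5

α → γ = 4/5 → 1/5 = 2/5
β ↔ (α → γ) = 4/5 ↔ 2/5 = 3/5
(β ↔ (α → γ)) ↔ γ = 3/5 ↔ 1/5 = 3/5
β ∨ γ = 4/5 ∨ 1/5 = 4/5
¬α = ¬4/5 = 1/5
(β ∨ γ) → ¬α = 4/5 → 1/5 = 2/5
((β ↔ (α → γ)) ↔ γ) → ((β ∨ γ) → ¬α) = 3/5 → 2/5 = 4/5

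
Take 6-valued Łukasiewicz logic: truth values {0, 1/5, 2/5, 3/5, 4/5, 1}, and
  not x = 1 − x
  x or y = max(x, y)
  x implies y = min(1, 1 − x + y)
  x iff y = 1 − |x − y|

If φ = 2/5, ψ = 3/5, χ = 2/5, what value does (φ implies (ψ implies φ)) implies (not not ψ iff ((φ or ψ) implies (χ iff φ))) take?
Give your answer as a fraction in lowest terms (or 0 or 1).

3/5

ψ implies φ = 3/5 implies 2/5 = 4/5
φ implies (ψ implies φ) = 2/5 implies 4/5 = 1
not ψ = not 3/5 = 2/5
not not ψ = not 2/5 = 3/5
φ or ψ = 2/5 or 3/5 = 3/5
χ iff φ = 2/5 iff 2/5 = 1
(φ or ψ) implies (χ iff φ) = 3/5 implies 1 = 1
not not ψ iff ((φ or ψ) implies (χ iff φ)) = 3/5 iff 1 = 3/5
(φ implies (ψ implies φ)) implies (not not ψ iff ((φ or ψ) implies (χ iff φ))) = 1 implies 3/5 = 3/5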